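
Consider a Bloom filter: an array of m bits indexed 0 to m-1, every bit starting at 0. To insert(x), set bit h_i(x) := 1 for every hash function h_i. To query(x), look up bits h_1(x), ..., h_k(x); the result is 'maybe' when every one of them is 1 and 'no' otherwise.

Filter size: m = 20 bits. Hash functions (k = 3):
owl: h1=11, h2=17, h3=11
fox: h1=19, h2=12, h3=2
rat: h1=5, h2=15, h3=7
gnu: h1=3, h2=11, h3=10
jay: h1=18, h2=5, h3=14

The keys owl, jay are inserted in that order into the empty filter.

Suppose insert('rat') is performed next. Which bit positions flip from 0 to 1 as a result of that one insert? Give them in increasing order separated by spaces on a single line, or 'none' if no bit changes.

Start: bits=00000000000000000000
After insert 'owl': sets bits 11 17 -> bits=00000000000100000100
After insert 'jay': sets bits 5 14 18 -> bits=00000100000100100110
insert 'rat' would touch bits 5 7 15; currently bit5=1, bit7=0, bit15=0
Bits that are 0 among those (would change 0->1): 7 15

Answer: 7 15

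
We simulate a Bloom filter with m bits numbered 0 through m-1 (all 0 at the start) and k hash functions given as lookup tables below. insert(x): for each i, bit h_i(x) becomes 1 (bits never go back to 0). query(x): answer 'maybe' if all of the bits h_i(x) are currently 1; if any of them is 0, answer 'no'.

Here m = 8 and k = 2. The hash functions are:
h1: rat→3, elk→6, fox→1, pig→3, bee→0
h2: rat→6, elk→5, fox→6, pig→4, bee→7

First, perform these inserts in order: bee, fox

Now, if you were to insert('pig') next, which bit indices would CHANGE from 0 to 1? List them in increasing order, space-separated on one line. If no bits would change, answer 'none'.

Answer: 3 4

Derivation:
Start: bits=00000000
After insert 'bee': sets bits 0 7 -> bits=10000001
After insert 'fox': sets bits 1 6 -> bits=11000011
insert 'pig' would touch bits 3 4; currently bit3=0, bit4=0
Bits that are 0 among those (would change 0->1): 3 4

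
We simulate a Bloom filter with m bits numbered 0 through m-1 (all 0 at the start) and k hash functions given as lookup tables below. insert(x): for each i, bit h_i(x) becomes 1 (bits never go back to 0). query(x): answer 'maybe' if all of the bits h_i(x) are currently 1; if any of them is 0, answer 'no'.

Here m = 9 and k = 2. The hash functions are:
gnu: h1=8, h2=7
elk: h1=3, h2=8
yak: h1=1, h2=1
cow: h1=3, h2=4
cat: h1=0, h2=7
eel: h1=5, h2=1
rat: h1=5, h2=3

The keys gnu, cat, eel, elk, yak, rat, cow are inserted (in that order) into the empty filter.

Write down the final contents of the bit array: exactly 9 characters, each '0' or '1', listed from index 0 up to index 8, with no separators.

Start: bits=000000000
After insert 'gnu': sets bits 7 8 -> bits=000000011
After insert 'cat': sets bits 0 7 -> bits=100000011
After insert 'eel': sets bits 1 5 -> bits=110001011
After insert 'elk': sets bits 3 8 -> bits=110101011
After insert 'yak': sets bits 1 -> bits=110101011
After insert 'rat': sets bits 3 5 -> bits=110101011
After insert 'cow': sets bits 3 4 -> bits=110111011

Answer: 110111011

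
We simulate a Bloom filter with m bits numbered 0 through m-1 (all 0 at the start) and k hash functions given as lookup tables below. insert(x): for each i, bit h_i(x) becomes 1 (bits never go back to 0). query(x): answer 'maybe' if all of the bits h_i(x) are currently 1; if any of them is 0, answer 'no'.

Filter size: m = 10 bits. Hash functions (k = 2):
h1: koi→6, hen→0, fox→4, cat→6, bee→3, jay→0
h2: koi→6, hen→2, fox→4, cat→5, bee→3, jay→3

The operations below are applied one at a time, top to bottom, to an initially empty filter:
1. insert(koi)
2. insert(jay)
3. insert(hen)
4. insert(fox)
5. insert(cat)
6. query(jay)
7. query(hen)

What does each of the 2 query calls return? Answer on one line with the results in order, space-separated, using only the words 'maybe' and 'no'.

Answer: maybe maybe

Derivation:
Start: bits=0000000000
Op 1: insert koi -> sets bits 6 -> bits=0000001000
Op 2: insert jay -> sets bits 0 3 -> bits=1001001000
Op 3: insert hen -> sets bits 0 2 -> bits=1011001000
Op 4: insert fox -> sets bits 4 -> bits=1011101000
Op 5: insert cat -> sets bits 5 6 -> bits=1011111000
Op 6: query jay -> checks bit0=1, bit3=1 (all 1) -> maybe
Op 7: query hen -> checks bit0=1, bit2=1 (all 1) -> maybe
Query results in order: maybe maybe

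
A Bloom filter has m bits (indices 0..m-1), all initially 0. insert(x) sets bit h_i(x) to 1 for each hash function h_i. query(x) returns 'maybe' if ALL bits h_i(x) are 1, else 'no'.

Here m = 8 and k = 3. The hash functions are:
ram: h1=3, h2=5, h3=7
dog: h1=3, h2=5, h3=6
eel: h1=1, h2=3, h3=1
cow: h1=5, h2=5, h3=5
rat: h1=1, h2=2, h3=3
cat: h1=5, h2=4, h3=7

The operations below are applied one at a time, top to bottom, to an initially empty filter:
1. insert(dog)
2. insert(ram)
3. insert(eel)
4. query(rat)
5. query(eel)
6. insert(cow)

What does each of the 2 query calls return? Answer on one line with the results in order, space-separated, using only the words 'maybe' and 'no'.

Answer: no maybe

Derivation:
Start: bits=00000000
Op 1: insert dog -> sets bits 3 5 6 -> bits=00010110
Op 2: insert ram -> sets bits 3 5 7 -> bits=00010111
Op 3: insert eel -> sets bits 1 3 -> bits=01010111
Op 4: query rat -> checks bit1=1, bit2=0, bit3=1 (has a 0) -> no
Op 5: query eel -> checks bit1=1, bit3=1 (all 1) -> maybe
Op 6: insert cow -> sets bits 5 -> bits=01010111
Query results in order: no maybe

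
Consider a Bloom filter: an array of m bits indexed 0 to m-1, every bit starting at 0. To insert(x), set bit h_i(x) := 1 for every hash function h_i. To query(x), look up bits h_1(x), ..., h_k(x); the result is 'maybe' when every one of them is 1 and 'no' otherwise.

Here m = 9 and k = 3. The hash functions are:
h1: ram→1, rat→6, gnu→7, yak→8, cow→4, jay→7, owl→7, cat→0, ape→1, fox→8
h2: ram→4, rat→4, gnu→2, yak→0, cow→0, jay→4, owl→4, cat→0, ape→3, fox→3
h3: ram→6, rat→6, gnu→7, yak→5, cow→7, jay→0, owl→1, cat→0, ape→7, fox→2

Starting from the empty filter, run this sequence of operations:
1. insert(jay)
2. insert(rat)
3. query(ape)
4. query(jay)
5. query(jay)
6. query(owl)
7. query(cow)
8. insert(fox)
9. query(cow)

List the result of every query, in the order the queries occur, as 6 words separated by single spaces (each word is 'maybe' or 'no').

Start: bits=000000000
Op 1: insert jay -> sets bits 0 4 7 -> bits=100010010
Op 2: insert rat -> sets bits 4 6 -> bits=100010110
Op 3: query ape -> checks bit1=0, bit3=0, bit7=1 (has a 0) -> no
Op 4: query jay -> checks bit0=1, bit4=1, bit7=1 (all 1) -> maybe
Op 5: query jay -> checks bit0=1, bit4=1, bit7=1 (all 1) -> maybe
Op 6: query owl -> checks bit1=0, bit4=1, bit7=1 (has a 0) -> no
Op 7: query cow -> checks bit0=1, bit4=1, bit7=1 (all 1) -> maybe
Op 8: insert fox -> sets bits 2 3 8 -> bits=101110111
Op 9: query cow -> checks bit0=1, bit4=1, bit7=1 (all 1) -> maybe
Query results in order: no maybe maybe no maybe maybe

Answer: no maybe maybe no maybe maybe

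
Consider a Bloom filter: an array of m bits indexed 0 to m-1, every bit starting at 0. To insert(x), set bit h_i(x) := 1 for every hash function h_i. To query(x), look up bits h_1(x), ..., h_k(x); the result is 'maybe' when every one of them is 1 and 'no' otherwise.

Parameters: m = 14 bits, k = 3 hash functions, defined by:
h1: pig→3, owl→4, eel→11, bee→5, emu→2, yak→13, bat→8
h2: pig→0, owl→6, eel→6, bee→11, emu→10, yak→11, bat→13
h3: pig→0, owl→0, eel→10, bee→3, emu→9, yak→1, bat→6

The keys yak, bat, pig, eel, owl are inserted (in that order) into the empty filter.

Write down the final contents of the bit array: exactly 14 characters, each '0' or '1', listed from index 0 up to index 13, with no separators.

Start: bits=00000000000000
After insert 'yak': sets bits 1 11 13 -> bits=01000000000101
After insert 'bat': sets bits 6 8 13 -> bits=01000010100101
After insert 'pig': sets bits 0 3 -> bits=11010010100101
After insert 'eel': sets bits 6 10 11 -> bits=11010010101101
After insert 'owl': sets bits 0 4 6 -> bits=11011010101101

Answer: 11011010101101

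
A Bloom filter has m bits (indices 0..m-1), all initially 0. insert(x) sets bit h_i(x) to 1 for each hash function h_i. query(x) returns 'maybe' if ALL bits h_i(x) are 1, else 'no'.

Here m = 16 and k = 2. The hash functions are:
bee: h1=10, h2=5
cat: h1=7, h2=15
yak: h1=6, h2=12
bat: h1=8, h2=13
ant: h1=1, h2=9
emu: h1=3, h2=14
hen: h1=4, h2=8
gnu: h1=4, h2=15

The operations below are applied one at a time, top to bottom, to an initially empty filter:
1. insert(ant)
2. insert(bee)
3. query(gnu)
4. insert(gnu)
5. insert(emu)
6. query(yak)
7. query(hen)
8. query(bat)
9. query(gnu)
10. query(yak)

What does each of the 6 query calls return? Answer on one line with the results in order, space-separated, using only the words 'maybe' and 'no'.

Answer: no no no no maybe no

Derivation:
Start: bits=0000000000000000
Op 1: insert ant -> sets bits 1 9 -> bits=0100000001000000
Op 2: insert bee -> sets bits 5 10 -> bits=0100010001100000
Op 3: query gnu -> checks bit4=0, bit15=0 (has a 0) -> no
Op 4: insert gnu -> sets bits 4 15 -> bits=0100110001100001
Op 5: insert emu -> sets bits 3 14 -> bits=0101110001100011
Op 6: query yak -> checks bit6=0, bit12=0 (has a 0) -> no
Op 7: query hen -> checks bit4=1, bit8=0 (has a 0) -> no
Op 8: query bat -> checks bit8=0, bit13=0 (has a 0) -> no
Op 9: query gnu -> checks bit4=1, bit15=1 (all 1) -> maybe
Op 10: query yak -> checks bit6=0, bit12=0 (has a 0) -> no
Query results in order: no no no no maybe no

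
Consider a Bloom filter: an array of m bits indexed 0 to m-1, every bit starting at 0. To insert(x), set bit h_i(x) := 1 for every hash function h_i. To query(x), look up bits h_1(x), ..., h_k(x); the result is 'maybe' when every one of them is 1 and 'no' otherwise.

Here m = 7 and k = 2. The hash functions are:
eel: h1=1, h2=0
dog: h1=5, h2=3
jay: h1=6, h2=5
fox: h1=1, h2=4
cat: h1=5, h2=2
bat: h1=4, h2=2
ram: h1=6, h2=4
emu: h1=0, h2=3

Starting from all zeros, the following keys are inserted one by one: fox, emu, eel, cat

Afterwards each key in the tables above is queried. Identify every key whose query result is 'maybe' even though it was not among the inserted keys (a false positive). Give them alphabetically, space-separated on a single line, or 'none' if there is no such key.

Start: bits=0000000
After insert 'fox': sets bits 1 4 -> bits=0100100
After insert 'emu': sets bits 0 3 -> bits=1101100
After insert 'eel': sets bits 0 1 -> bits=1101100
After insert 'cat': sets bits 2 5 -> bits=1111110
Not inserted: bat dog jay ram — query each against bits=1111110:
query bat: checks bit2=1, bit4=1 (all 1) -> maybe => FALSE POSITIVE
query dog: checks bit3=1, bit5=1 (all 1) -> maybe => FALSE POSITIVE
query jay: checks bit5=1, bit6=0 (has a 0) -> no => not a false positive
query ram: checks bit4=1, bit6=0 (has a 0) -> no => not a false positive
False positives (alphabetical): bat dog

Answer: bat dog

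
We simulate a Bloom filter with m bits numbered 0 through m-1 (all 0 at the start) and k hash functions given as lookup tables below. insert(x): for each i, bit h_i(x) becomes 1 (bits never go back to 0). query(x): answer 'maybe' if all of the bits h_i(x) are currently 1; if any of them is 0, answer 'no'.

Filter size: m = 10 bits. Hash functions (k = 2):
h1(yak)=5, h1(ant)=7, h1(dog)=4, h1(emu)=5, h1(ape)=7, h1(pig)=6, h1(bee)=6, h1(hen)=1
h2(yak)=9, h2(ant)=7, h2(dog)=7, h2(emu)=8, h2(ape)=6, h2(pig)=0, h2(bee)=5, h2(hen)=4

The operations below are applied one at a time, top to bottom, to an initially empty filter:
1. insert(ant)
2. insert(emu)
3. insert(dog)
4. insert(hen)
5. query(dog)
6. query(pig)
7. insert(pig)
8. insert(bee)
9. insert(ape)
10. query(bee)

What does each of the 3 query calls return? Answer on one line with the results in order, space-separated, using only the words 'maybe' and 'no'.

Answer: maybe no maybe

Derivation:
Start: bits=0000000000
Op 1: insert ant -> sets bits 7 -> bits=0000000100
Op 2: insert emu -> sets bits 5 8 -> bits=0000010110
Op 3: insert dog -> sets bits 4 7 -> bits=0000110110
Op 4: insert hen -> sets bits 1 4 -> bits=0100110110
Op 5: query dog -> checks bit4=1, bit7=1 (all 1) -> maybe
Op 6: query pig -> checks bit0=0, bit6=0 (has a 0) -> no
Op 7: insert pig -> sets bits 0 6 -> bits=1100111110
Op 8: insert bee -> sets bits 5 6 -> bits=1100111110
Op 9: insert ape -> sets bits 6 7 -> bits=1100111110
Op 10: query bee -> checks bit5=1, bit6=1 (all 1) -> maybe
Query results in order: maybe no maybe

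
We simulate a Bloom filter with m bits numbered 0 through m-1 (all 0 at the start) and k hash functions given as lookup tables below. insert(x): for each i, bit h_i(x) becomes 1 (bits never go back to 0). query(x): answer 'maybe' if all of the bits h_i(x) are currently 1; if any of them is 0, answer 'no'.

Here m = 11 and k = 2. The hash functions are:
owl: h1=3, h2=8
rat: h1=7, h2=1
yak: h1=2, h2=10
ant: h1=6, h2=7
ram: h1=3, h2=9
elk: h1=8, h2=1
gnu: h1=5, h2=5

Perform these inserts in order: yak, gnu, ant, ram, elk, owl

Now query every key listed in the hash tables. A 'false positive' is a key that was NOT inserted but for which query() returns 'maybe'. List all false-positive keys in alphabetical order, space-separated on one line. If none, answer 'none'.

Answer: rat

Derivation:
Start: bits=00000000000
After insert 'yak': sets bits 2 10 -> bits=00100000001
After insert 'gnu': sets bits 5 -> bits=00100100001
After insert 'ant': sets bits 6 7 -> bits=00100111001
After insert 'ram': sets bits 3 9 -> bits=00110111011
After insert 'elk': sets bits 1 8 -> bits=01110111111
After insert 'owl': sets bits 3 8 -> bits=01110111111
Not inserted: rat — query each against bits=01110111111:
query rat: checks bit1=1, bit7=1 (all 1) -> maybe => FALSE POSITIVE
False positives (alphabetical): rat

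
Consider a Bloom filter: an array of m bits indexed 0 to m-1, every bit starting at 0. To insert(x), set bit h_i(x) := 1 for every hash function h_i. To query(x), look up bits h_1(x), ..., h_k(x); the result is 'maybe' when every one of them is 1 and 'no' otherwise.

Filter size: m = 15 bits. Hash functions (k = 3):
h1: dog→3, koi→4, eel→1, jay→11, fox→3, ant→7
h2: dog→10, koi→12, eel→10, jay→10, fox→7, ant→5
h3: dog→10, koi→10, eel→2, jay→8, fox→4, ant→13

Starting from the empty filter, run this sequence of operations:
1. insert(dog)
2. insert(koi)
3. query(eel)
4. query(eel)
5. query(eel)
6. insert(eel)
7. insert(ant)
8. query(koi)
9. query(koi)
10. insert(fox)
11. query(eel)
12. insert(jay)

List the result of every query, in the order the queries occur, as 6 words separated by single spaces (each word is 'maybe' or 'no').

Answer: no no no maybe maybe maybe

Derivation:
Start: bits=000000000000000
Op 1: insert dog -> sets bits 3 10 -> bits=000100000010000
Op 2: insert koi -> sets bits 4 10 12 -> bits=000110000010100
Op 3: query eel -> checks bit1=0, bit2=0, bit10=1 (has a 0) -> no
Op 4: query eel -> checks bit1=0, bit2=0, bit10=1 (has a 0) -> no
Op 5: query eel -> checks bit1=0, bit2=0, bit10=1 (has a 0) -> no
Op 6: insert eel -> sets bits 1 2 10 -> bits=011110000010100
Op 7: insert ant -> sets bits 5 7 13 -> bits=011111010010110
Op 8: query koi -> checks bit4=1, bit10=1, bit12=1 (all 1) -> maybe
Op 9: query koi -> checks bit4=1, bit10=1, bit12=1 (all 1) -> maybe
Op 10: insert fox -> sets bits 3 4 7 -> bits=011111010010110
Op 11: query eel -> checks bit1=1, bit2=1, bit10=1 (all 1) -> maybe
Op 12: insert jay -> sets bits 8 10 11 -> bits=011111011011110
Query results in order: no no no maybe maybe maybe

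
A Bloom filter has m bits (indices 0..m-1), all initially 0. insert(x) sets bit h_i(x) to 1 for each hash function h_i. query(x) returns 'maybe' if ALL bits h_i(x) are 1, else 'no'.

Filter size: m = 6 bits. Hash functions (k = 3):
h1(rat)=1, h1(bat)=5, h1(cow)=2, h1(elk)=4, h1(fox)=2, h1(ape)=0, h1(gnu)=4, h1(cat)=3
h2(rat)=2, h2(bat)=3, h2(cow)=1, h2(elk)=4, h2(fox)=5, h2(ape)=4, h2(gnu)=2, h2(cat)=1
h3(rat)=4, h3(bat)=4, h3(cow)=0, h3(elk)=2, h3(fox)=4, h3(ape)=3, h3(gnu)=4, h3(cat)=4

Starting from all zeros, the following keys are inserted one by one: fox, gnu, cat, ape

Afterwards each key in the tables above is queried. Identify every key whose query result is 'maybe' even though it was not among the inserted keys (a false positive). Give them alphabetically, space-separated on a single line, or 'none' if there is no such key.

Start: bits=000000
After insert 'fox': sets bits 2 4 5 -> bits=001011
After insert 'gnu': sets bits 2 4 -> bits=001011
After insert 'cat': sets bits 1 3 4 -> bits=011111
After insert 'ape': sets bits 0 3 4 -> bits=111111
Not inserted: bat cow elk rat — query each against bits=111111:
query bat: checks bit3=1, bit4=1, bit5=1 (all 1) -> maybe => FALSE POSITIVE
query cow: checks bit0=1, bit1=1, bit2=1 (all 1) -> maybe => FALSE POSITIVE
query elk: checks bit2=1, bit4=1 (all 1) -> maybe => FALSE POSITIVE
query rat: checks bit1=1, bit2=1, bit4=1 (all 1) -> maybe => FALSE POSITIVE
False positives (alphabetical): bat cow elk rat

Answer: bat cow elk rat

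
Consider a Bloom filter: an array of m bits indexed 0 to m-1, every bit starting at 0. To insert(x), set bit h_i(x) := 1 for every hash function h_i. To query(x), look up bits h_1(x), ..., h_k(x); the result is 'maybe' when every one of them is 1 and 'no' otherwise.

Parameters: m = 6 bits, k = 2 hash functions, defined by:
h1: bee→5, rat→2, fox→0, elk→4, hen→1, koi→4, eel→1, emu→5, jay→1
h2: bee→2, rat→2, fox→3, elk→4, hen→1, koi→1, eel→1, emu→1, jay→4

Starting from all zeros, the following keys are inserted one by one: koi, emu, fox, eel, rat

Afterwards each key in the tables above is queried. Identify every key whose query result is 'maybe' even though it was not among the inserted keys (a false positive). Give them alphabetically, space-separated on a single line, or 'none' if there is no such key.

Start: bits=000000
After insert 'koi': sets bits 1 4 -> bits=010010
After insert 'emu': sets bits 1 5 -> bits=010011
After insert 'fox': sets bits 0 3 -> bits=110111
After insert 'eel': sets bits 1 -> bits=110111
After insert 'rat': sets bits 2 -> bits=111111
Not inserted: bee elk hen jay — query each against bits=111111:
query bee: checks bit2=1, bit5=1 (all 1) -> maybe => FALSE POSITIVE
query elk: checks bit4=1 (all 1) -> maybe => FALSE POSITIVE
query hen: checks bit1=1 (all 1) -> maybe => FALSE POSITIVE
query jay: checks bit1=1, bit4=1 (all 1) -> maybe => FALSE POSITIVE
False positives (alphabetical): bee elk hen jay

Answer: bee elk hen jay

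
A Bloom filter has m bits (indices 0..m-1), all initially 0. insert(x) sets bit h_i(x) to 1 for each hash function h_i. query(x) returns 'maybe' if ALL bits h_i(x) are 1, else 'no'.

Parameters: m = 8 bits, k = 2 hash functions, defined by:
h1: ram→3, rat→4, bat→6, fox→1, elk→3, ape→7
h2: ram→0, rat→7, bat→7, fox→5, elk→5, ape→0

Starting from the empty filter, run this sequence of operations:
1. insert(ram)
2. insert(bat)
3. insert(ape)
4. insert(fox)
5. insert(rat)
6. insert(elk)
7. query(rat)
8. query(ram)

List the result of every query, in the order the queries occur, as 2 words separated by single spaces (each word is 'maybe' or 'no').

Answer: maybe maybe

Derivation:
Start: bits=00000000
Op 1: insert ram -> sets bits 0 3 -> bits=10010000
Op 2: insert bat -> sets bits 6 7 -> bits=10010011
Op 3: insert ape -> sets bits 0 7 -> bits=10010011
Op 4: insert fox -> sets bits 1 5 -> bits=11010111
Op 5: insert rat -> sets bits 4 7 -> bits=11011111
Op 6: insert elk -> sets bits 3 5 -> bits=11011111
Op 7: query rat -> checks bit4=1, bit7=1 (all 1) -> maybe
Op 8: query ram -> checks bit0=1, bit3=1 (all 1) -> maybe
Query results in order: maybe maybe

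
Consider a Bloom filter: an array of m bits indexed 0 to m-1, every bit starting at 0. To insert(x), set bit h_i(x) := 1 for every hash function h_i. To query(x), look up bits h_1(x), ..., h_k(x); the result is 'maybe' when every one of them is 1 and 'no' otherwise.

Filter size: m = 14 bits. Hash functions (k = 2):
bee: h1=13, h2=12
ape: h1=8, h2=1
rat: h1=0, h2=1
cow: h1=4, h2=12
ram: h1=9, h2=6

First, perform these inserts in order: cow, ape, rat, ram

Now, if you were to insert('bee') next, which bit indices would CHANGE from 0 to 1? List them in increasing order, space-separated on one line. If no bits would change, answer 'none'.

Answer: 13

Derivation:
Start: bits=00000000000000
After insert 'cow': sets bits 4 12 -> bits=00001000000010
After insert 'ape': sets bits 1 8 -> bits=01001000100010
After insert 'rat': sets bits 0 1 -> bits=11001000100010
After insert 'ram': sets bits 6 9 -> bits=11001010110010
insert 'bee' would touch bits 12 13; currently bit12=1, bit13=0
Bits that are 0 among those (would change 0->1): 13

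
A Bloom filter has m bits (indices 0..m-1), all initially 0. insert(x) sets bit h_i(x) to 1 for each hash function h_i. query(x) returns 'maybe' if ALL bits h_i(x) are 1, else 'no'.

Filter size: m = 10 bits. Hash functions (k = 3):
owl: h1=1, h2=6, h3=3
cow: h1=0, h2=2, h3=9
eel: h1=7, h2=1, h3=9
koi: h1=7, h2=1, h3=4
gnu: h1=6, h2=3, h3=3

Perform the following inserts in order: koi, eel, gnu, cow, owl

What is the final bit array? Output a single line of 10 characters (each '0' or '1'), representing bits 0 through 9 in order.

Start: bits=0000000000
After insert 'koi': sets bits 1 4 7 -> bits=0100100100
After insert 'eel': sets bits 1 7 9 -> bits=0100100101
After insert 'gnu': sets bits 3 6 -> bits=0101101101
After insert 'cow': sets bits 0 2 9 -> bits=1111101101
After insert 'owl': sets bits 1 3 6 -> bits=1111101101

Answer: 1111101101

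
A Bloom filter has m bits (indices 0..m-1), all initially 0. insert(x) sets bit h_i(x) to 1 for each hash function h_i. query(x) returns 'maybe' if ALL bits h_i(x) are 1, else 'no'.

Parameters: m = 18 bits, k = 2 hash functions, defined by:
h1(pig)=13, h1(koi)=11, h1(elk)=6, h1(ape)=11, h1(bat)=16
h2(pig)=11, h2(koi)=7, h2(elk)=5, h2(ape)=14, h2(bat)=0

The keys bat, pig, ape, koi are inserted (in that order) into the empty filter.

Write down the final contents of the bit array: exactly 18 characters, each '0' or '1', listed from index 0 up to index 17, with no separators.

Answer: 100000010001011010

Derivation:
Start: bits=000000000000000000
After insert 'bat': sets bits 0 16 -> bits=100000000000000010
After insert 'pig': sets bits 11 13 -> bits=100000000001010010
After insert 'ape': sets bits 11 14 -> bits=100000000001011010
After insert 'koi': sets bits 7 11 -> bits=100000010001011010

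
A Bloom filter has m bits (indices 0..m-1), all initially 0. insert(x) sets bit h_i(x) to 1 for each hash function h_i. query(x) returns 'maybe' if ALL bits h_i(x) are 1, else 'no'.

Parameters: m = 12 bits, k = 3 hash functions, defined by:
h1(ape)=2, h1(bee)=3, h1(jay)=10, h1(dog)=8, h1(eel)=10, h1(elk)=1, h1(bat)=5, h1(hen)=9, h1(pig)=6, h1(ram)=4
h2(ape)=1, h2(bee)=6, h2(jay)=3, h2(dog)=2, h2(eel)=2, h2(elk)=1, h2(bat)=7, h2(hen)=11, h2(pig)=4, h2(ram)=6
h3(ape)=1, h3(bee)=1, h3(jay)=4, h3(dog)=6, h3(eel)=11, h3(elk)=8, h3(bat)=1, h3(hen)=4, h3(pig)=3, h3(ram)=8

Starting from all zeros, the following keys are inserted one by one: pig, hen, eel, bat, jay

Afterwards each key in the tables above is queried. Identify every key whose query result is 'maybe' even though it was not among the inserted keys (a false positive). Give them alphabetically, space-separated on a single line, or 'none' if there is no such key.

Start: bits=000000000000
After insert 'pig': sets bits 3 4 6 -> bits=000110100000
After insert 'hen': sets bits 4 9 11 -> bits=000110100101
After insert 'eel': sets bits 2 10 11 -> bits=001110100111
After insert 'bat': sets bits 1 5 7 -> bits=011111110111
After insert 'jay': sets bits 3 4 10 -> bits=011111110111
Not inserted: ape bee dog elk ram — query each against bits=011111110111:
query ape: checks bit1=1, bit2=1 (all 1) -> maybe => FALSE POSITIVE
query bee: checks bit1=1, bit3=1, bit6=1 (all 1) -> maybe => FALSE POSITIVE
query dog: checks bit2=1, bit6=1, bit8=0 (has a 0) -> no => not a false positive
query elk: checks bit1=1, bit8=0 (has a 0) -> no => not a false positive
query ram: checks bit4=1, bit6=1, bit8=0 (has a 0) -> no => not a false positive
False positives (alphabetical): ape bee

Answer: ape bee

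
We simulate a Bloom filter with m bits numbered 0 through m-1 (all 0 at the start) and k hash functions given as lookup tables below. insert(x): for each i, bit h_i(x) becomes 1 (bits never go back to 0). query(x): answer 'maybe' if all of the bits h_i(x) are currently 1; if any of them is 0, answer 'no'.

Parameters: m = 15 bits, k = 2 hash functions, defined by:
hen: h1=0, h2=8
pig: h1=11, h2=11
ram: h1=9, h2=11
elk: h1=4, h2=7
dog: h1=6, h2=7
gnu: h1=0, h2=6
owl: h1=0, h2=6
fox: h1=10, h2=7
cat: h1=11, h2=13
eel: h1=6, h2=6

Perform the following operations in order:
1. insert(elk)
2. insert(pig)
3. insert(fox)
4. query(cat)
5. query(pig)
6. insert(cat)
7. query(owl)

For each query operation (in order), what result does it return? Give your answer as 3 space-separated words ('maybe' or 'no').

Start: bits=000000000000000
Op 1: insert elk -> sets bits 4 7 -> bits=000010010000000
Op 2: insert pig -> sets bits 11 -> bits=000010010001000
Op 3: insert fox -> sets bits 7 10 -> bits=000010010011000
Op 4: query cat -> checks bit11=1, bit13=0 (has a 0) -> no
Op 5: query pig -> checks bit11=1 (all 1) -> maybe
Op 6: insert cat -> sets bits 11 13 -> bits=000010010011010
Op 7: query owl -> checks bit0=0, bit6=0 (has a 0) -> no
Query results in order: no maybe no

Answer: no maybe no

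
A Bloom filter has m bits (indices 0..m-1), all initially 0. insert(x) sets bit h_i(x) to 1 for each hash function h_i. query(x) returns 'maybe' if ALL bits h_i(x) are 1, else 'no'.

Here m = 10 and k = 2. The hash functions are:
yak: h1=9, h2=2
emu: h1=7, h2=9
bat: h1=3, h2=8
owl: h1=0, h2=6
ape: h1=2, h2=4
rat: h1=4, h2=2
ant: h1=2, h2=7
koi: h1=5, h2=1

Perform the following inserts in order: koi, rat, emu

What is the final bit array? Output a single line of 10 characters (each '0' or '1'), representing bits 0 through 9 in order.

Start: bits=0000000000
After insert 'koi': sets bits 1 5 -> bits=0100010000
After insert 'rat': sets bits 2 4 -> bits=0110110000
After insert 'emu': sets bits 7 9 -> bits=0110110101

Answer: 0110110101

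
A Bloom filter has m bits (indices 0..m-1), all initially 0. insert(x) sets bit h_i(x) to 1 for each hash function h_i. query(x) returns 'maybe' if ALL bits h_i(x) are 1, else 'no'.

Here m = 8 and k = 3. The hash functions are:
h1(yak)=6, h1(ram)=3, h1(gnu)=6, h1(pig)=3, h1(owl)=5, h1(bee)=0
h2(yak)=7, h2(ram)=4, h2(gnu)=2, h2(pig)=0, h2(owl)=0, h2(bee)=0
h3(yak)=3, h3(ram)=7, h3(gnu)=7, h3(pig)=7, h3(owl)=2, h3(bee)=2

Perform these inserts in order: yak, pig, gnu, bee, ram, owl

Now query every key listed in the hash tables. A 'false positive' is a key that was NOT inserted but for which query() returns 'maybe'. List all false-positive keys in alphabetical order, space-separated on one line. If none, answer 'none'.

Start: bits=00000000
After insert 'yak': sets bits 3 6 7 -> bits=00010011
After insert 'pig': sets bits 0 3 7 -> bits=10010011
After insert 'gnu': sets bits 2 6 7 -> bits=10110011
After insert 'bee': sets bits 0 2 -> bits=10110011
After insert 'ram': sets bits 3 4 7 -> bits=10111011
After insert 'owl': sets bits 0 2 5 -> bits=10111111
Not inserted: (none) — query each against bits=10111111:
False positives (alphabetical): none

Answer: none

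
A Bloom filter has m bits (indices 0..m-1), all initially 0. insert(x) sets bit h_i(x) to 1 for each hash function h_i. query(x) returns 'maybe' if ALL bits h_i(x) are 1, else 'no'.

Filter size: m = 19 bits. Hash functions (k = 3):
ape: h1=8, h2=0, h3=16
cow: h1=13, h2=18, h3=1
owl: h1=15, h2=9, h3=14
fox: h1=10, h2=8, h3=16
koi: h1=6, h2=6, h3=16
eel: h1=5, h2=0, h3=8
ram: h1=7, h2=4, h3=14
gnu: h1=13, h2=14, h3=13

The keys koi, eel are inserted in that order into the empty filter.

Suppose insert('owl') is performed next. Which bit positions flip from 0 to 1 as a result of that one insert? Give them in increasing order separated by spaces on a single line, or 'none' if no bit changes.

Answer: 9 14 15

Derivation:
Start: bits=0000000000000000000
After insert 'koi': sets bits 6 16 -> bits=0000001000000000100
After insert 'eel': sets bits 0 5 8 -> bits=1000011010000000100
insert 'owl' would touch bits 9 14 15; currently bit9=0, bit14=0, bit15=0
Bits that are 0 among those (would change 0->1): 9 14 15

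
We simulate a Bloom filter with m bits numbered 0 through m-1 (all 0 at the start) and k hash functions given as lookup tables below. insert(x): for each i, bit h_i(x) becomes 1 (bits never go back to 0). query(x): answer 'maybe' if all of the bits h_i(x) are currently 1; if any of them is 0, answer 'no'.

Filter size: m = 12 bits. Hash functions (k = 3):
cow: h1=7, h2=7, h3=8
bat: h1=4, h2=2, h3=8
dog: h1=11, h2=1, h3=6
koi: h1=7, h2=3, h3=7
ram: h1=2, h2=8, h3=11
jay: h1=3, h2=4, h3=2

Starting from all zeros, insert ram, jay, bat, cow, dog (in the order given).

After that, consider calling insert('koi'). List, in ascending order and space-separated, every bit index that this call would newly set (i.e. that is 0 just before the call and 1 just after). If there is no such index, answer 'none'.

Start: bits=000000000000
After insert 'ram': sets bits 2 8 11 -> bits=001000001001
After insert 'jay': sets bits 2 3 4 -> bits=001110001001
After insert 'bat': sets bits 2 4 8 -> bits=001110001001
After insert 'cow': sets bits 7 8 -> bits=001110011001
After insert 'dog': sets bits 1 6 11 -> bits=011110111001
insert 'koi' would touch bits 3 7; currently bit3=1, bit7=1
Bits that are 0 among those (would change 0->1): none

Answer: none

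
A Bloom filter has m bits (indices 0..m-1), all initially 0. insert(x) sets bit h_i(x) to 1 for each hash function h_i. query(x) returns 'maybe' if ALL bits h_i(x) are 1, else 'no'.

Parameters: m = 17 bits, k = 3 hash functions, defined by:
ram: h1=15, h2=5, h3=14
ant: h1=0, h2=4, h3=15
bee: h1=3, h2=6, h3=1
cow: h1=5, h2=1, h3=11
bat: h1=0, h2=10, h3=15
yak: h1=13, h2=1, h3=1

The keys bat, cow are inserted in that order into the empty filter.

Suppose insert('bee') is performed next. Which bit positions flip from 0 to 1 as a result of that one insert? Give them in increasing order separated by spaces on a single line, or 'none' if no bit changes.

Start: bits=00000000000000000
After insert 'bat': sets bits 0 10 15 -> bits=10000000001000010
After insert 'cow': sets bits 1 5 11 -> bits=11000100001100010
insert 'bee' would touch bits 1 3 6; currently bit1=1, bit3=0, bit6=0
Bits that are 0 among those (would change 0->1): 3 6

Answer: 3 6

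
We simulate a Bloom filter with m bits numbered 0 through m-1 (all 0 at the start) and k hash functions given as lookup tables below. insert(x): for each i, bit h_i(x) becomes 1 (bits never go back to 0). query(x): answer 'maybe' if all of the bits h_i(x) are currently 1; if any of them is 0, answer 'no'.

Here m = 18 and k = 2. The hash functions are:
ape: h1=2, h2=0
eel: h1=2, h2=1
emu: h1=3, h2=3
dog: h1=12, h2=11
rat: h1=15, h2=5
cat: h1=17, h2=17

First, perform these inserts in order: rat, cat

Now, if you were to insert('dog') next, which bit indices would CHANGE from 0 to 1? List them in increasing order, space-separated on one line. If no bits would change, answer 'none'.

Answer: 11 12

Derivation:
Start: bits=000000000000000000
After insert 'rat': sets bits 5 15 -> bits=000001000000000100
After insert 'cat': sets bits 17 -> bits=000001000000000101
insert 'dog' would touch bits 11 12; currently bit11=0, bit12=0
Bits that are 0 among those (would change 0->1): 11 12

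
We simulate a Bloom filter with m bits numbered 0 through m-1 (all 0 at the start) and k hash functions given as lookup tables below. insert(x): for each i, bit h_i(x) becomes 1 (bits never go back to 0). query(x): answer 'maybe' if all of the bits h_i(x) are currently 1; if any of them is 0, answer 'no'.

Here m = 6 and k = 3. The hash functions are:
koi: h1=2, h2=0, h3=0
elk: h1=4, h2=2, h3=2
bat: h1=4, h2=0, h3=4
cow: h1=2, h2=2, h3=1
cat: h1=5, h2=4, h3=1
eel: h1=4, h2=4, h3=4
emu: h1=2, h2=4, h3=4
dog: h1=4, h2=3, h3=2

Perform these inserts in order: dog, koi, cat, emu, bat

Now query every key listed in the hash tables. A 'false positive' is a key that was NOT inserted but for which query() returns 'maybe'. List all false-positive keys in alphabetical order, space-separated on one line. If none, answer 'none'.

Answer: cow eel elk

Derivation:
Start: bits=000000
After insert 'dog': sets bits 2 3 4 -> bits=001110
After insert 'koi': sets bits 0 2 -> bits=101110
After insert 'cat': sets bits 1 4 5 -> bits=111111
After insert 'emu': sets bits 2 4 -> bits=111111
After insert 'bat': sets bits 0 4 -> bits=111111
Not inserted: cow eel elk — query each against bits=111111:
query cow: checks bit1=1, bit2=1 (all 1) -> maybe => FALSE POSITIVE
query eel: checks bit4=1 (all 1) -> maybe => FALSE POSITIVE
query elk: checks bit2=1, bit4=1 (all 1) -> maybe => FALSE POSITIVE
False positives (alphabetical): cow eel elk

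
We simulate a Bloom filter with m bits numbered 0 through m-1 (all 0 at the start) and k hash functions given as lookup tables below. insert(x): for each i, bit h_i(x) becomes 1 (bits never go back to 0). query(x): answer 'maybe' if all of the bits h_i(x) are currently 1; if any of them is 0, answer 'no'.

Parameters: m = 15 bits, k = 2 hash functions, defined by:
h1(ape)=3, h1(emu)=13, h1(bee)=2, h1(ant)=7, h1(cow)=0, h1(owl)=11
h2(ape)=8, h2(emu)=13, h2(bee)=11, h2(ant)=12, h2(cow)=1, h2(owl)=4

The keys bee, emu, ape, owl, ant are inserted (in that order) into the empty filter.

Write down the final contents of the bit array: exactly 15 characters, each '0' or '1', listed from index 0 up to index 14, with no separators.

Answer: 001110011001110

Derivation:
Start: bits=000000000000000
After insert 'bee': sets bits 2 11 -> bits=001000000001000
After insert 'emu': sets bits 13 -> bits=001000000001010
After insert 'ape': sets bits 3 8 -> bits=001100001001010
After insert 'owl': sets bits 4 11 -> bits=001110001001010
After insert 'ant': sets bits 7 12 -> bits=001110011001110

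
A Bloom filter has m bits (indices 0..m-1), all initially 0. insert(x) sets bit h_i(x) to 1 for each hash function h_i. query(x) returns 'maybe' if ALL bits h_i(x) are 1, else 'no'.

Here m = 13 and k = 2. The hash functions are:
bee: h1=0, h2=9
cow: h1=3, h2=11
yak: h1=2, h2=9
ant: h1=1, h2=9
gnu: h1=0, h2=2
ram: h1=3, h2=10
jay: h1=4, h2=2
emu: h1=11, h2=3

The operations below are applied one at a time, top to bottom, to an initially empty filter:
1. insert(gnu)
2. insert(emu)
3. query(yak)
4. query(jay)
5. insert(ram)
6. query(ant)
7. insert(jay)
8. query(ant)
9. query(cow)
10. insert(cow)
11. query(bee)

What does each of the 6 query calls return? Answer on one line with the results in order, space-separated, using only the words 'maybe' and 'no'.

Start: bits=0000000000000
Op 1: insert gnu -> sets bits 0 2 -> bits=1010000000000
Op 2: insert emu -> sets bits 3 11 -> bits=1011000000010
Op 3: query yak -> checks bit2=1, bit9=0 (has a 0) -> no
Op 4: query jay -> checks bit2=1, bit4=0 (has a 0) -> no
Op 5: insert ram -> sets bits 3 10 -> bits=1011000000110
Op 6: query ant -> checks bit1=0, bit9=0 (has a 0) -> no
Op 7: insert jay -> sets bits 2 4 -> bits=1011100000110
Op 8: query ant -> checks bit1=0, bit9=0 (has a 0) -> no
Op 9: query cow -> checks bit3=1, bit11=1 (all 1) -> maybe
Op 10: insert cow -> sets bits 3 11 -> bits=1011100000110
Op 11: query bee -> checks bit0=1, bit9=0 (has a 0) -> no
Query results in order: no no no no maybe no

Answer: no no no no maybe no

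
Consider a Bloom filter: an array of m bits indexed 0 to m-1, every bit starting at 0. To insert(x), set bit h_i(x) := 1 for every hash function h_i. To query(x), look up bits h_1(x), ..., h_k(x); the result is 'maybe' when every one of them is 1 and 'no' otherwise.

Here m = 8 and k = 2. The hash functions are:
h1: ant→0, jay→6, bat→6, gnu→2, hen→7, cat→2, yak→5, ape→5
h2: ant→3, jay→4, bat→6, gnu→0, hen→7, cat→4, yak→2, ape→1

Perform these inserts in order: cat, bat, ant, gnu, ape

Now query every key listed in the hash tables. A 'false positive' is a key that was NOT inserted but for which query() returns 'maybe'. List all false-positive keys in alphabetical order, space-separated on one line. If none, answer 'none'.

Start: bits=00000000
After insert 'cat': sets bits 2 4 -> bits=00101000
After insert 'bat': sets bits 6 -> bits=00101010
After insert 'ant': sets bits 0 3 -> bits=10111010
After insert 'gnu': sets bits 0 2 -> bits=10111010
After insert 'ape': sets bits 1 5 -> bits=11111110
Not inserted: hen jay yak — query each against bits=11111110:
query hen: checks bit7=0 (has a 0) -> no => not a false positive
query jay: checks bit4=1, bit6=1 (all 1) -> maybe => FALSE POSITIVE
query yak: checks bit2=1, bit5=1 (all 1) -> maybe => FALSE POSITIVE
False positives (alphabetical): jay yak

Answer: jay yak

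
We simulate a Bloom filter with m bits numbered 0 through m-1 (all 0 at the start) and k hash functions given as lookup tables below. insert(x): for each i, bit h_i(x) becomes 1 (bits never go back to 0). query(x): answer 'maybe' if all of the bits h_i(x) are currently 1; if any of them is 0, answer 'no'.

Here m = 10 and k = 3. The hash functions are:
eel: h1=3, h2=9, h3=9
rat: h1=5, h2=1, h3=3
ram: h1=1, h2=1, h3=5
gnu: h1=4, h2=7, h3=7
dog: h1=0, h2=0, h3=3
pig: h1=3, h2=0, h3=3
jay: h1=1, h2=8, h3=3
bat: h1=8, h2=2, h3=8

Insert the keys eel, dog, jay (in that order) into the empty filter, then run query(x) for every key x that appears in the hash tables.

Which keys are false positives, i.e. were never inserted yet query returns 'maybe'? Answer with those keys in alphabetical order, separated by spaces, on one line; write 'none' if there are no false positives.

Start: bits=0000000000
After insert 'eel': sets bits 3 9 -> bits=0001000001
After insert 'dog': sets bits 0 3 -> bits=1001000001
After insert 'jay': sets bits 1 3 8 -> bits=1101000011
Not inserted: bat gnu pig ram rat — query each against bits=1101000011:
query bat: checks bit2=0, bit8=1 (has a 0) -> no => not a false positive
query gnu: checks bit4=0, bit7=0 (has a 0) -> no => not a false positive
query pig: checks bit0=1, bit3=1 (all 1) -> maybe => FALSE POSITIVE
query ram: checks bit1=1, bit5=0 (has a 0) -> no => not a false positive
query rat: checks bit1=1, bit3=1, bit5=0 (has a 0) -> no => not a false positive
False positives (alphabetical): pig

Answer: pig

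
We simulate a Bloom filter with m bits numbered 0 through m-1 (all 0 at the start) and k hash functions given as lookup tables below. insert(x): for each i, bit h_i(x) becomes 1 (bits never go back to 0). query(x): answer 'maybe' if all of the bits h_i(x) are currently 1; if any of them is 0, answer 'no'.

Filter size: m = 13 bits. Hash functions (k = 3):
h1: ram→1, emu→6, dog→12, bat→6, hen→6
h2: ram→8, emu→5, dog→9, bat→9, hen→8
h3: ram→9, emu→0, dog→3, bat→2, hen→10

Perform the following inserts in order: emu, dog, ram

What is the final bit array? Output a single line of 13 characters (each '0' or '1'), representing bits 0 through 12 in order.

Start: bits=0000000000000
After insert 'emu': sets bits 0 5 6 -> bits=1000011000000
After insert 'dog': sets bits 3 9 12 -> bits=1001011001001
After insert 'ram': sets bits 1 8 9 -> bits=1101011011001

Answer: 1101011011001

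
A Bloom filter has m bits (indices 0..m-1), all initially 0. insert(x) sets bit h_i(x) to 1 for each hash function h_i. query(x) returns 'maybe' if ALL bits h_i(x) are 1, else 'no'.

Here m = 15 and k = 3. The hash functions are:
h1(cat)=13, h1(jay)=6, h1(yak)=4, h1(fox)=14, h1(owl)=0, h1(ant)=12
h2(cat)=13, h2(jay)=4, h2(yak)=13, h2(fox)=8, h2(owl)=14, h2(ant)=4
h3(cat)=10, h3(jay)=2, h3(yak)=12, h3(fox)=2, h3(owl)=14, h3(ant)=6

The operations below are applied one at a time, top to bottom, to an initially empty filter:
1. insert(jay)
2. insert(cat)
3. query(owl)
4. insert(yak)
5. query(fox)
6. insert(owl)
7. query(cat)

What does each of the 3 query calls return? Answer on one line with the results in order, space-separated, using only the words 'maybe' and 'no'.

Start: bits=000000000000000
Op 1: insert jay -> sets bits 2 4 6 -> bits=001010100000000
Op 2: insert cat -> sets bits 10 13 -> bits=001010100010010
Op 3: query owl -> checks bit0=0, bit14=0 (has a 0) -> no
Op 4: insert yak -> sets bits 4 12 13 -> bits=001010100010110
Op 5: query fox -> checks bit2=1, bit8=0, bit14=0 (has a 0) -> no
Op 6: insert owl -> sets bits 0 14 -> bits=101010100010111
Op 7: query cat -> checks bit10=1, bit13=1 (all 1) -> maybe
Query results in order: no no maybe

Answer: no no maybe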